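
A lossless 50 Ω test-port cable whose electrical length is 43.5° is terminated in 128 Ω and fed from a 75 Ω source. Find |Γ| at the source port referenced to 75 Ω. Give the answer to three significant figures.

|Γ| ≈ 0.472

tan(βl) = 0.949
Z_in = Z_0·(Z_L + jZ_0·tanβl)/(Z_0 + jZ_L·tanβl) = 35.2 − j38.2 Ω
Γ_s = (Z_in − Z_s)/(Z_in + Z_s) = (-39.8 − j38.2)/(110 − j38.2), |Γ_s| = 0.472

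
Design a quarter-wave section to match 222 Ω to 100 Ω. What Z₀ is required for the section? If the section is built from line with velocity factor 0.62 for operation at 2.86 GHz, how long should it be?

Z_qwt ≈ 149 Ω; length ≈ 1.63 cm

Z_qwt = √(Z_0·R_L) = √(100 × 222) = √22200
λ = 0.62·c/f = 0.065 m, so l = λ/4 = 0.0163 m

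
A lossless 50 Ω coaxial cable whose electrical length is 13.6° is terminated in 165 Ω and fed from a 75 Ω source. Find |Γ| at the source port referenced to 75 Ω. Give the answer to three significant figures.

tan(βl) = 0.242
Z_in = Z_0·(Z_L + jZ_0·tanβl)/(Z_0 + jZ_L·tanβl) = 107 − j73.1 Ω
Γ_s = (Z_in − Z_s)/(Z_in + Z_s) = (31.7 − j73.1)/(182 − j73.1), |Γ_s| = 0.407

|Γ| ≈ 0.407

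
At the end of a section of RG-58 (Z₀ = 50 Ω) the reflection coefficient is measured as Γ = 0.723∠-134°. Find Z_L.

Z_L ≈ 9.44 − j20.6 Ω

Z_L = Z_0·(1 + Γ)/(1 − Γ) = 50·(0.498 − j0.52)/(1.5 + j0.52)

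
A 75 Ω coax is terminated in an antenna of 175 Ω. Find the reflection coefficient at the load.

Γ = 0.4

Γ = (Z_L − Z_0)/(Z_L + Z_0) = (175 − 75)/(175 + 75) = 100/250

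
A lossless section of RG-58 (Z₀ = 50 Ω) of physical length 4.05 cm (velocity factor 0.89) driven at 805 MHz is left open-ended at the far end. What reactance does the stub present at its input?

X_in ≈ -51.9 Ω (capacitive)

λ = v/f = 0.89·c / 805 MHz = 0.332 m
βl = 2π·l/λ = 2π × 0.122 = 44°
tan(βl) = 0.964
For an open-ended stub, Z_in = −jZ_0·cot(βl) = −jZ_0/tan(βl)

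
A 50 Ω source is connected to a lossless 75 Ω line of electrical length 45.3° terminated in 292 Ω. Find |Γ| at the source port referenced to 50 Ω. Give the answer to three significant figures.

tan(βl) = 1.01
Z_in = Z_0·(Z_L + jZ_0·tanβl)/(Z_0 + jZ_L·tanβl) = 35.8 − j65.1 Ω
Γ_s = (Z_in − Z_s)/(Z_in + Z_s) = (-14.2 − j65.1)/(85.8 − j65.1), |Γ_s| = 0.619

|Γ| ≈ 0.619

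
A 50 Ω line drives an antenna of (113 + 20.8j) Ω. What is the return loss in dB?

RL ≈ 7.88 dB

Γ = (63 + j20.8)/(163 + j20.8), |Γ| = 0.404
RL = −20·log₁₀|Γ| = −20·log₁₀(0.404)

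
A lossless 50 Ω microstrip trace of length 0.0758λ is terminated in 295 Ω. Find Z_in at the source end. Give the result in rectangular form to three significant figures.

Z_in ≈ 36.4 − j85 Ω

βl = 2π × 0.0758 = 27.3°
tan(βl) = tan(27.3°) = 0.516
Z_in = Z_0·(Z_L + jZ_0·tanβl)/(Z_0 + jZ_L·tanβl)
     = 50·(295 + j25.8)/(50 + j152)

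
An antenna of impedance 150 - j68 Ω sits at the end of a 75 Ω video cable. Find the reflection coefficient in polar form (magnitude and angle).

Γ ≈ 0.431 ∠ -25.4°

Γ = (Z_L − Z_0)/(Z_L + Z_0) = (75 − j68)/(225 − j68)
|Γ| = 101/235 = 0.431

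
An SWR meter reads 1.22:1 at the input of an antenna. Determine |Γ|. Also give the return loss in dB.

|Γ| = (S − 1)/(S + 1) = (1.22 − 1)/(1.22 + 1) = 0.22/2.22
RL = −20·log₁₀|Γ| = −20·log₁₀(0.0991)

|Γ| ≈ 0.0991; return loss ≈ 20.1 dB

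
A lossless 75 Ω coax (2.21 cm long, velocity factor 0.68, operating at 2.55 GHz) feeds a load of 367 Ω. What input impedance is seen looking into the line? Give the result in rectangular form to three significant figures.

λ = v/f = 0.68·c / 2.55 GHz = 0.08 m
βl = 2π·l/λ = 2π × 0.276 = 99.5°
tan(βl) = tan(99.5°) = -6.01
Z_in = Z_0·(Z_L + jZ_0·tanβl)/(Z_0 + jZ_L·tanβl)
     = 75·(367 − j451)/(75 − j2200)

Z_in ≈ 15.7 + j11.9 Ω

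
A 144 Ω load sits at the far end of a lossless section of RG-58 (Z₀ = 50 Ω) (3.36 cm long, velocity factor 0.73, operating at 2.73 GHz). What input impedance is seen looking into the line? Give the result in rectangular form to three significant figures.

λ = v/f = 0.73·c / 2.73 GHz = 0.0802 m
βl = 2π·l/λ = 2π × 0.419 = 151°
tan(βl) = tan(151°) = -0.559
Z_in = Z_0·(Z_L + jZ_0·tanβl)/(Z_0 + jZ_L·tanβl)
     = 50·(144 − j28)/(50 − j80.5)

Z_in ≈ 52.6 + j56.8 Ω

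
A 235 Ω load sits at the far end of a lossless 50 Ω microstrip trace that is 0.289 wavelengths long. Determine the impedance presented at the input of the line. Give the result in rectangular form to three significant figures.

Z_in ≈ 11.3 + j11.9 Ω

βl = 2π × 0.289 = 104°
tan(βl) = tan(104°) = -4
Z_in = Z_0·(Z_L + jZ_0·tanβl)/(Z_0 + jZ_L·tanβl)
     = 50·(235 − j200)/(50 − j940)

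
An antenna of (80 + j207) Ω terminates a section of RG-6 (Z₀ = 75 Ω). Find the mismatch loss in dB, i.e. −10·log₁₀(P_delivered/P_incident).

mismatch loss ≈ 4.45 dB

Γ = (5 + j207)/(155 + j207), |Γ| = 0.801
|Γ|² = 0.641, so P_del/P_inc = 1 − |Γ|² = 0.359
ML = −10·log₁₀(1 − |Γ|²)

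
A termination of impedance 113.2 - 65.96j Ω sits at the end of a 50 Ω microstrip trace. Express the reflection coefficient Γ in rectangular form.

Γ = (Z_L − Z_0)/(Z_L + Z_0) = (63.2 − j65.96)/(163.2 − j65.96)

Γ ≈ 0.473 − j0.213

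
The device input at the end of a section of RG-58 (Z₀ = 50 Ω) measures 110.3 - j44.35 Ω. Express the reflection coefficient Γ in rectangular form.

Γ = (Z_L − Z_0)/(Z_L + Z_0) = (60.3 − j44.35)/(160.3 − j44.35)

Γ ≈ 0.421 − j0.16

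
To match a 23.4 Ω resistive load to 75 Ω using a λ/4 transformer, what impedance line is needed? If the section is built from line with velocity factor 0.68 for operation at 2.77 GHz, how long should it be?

Z_qwt = √(Z_0·R_L) = √(75 × 23.4) = √1755
λ = 0.68·c/f = 0.0736 m, so l = λ/4 = 0.0184 m

Z_qwt ≈ 41.9 Ω; length ≈ 1.84 cm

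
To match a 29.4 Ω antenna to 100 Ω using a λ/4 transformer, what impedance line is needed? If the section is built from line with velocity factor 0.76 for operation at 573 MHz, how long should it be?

Z_qwt = √(Z_0·R_L) = √(100 × 29.4) = √2940
λ = 0.76·c/f = 0.398 m, so l = λ/4 = 0.0995 m

Z_qwt ≈ 54.2 Ω; length ≈ 9.95 cm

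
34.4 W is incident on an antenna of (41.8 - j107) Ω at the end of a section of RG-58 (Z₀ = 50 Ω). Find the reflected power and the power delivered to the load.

|Γ| = |(-8.2 − j107)/(91.8 − j107)| = 0.761
|Γ|² = 0.579
P_refl = |Γ|²·P_inc = 19.9 W, P_del = (1 − |Γ|²)·P_inc = 14.5 W

P_reflected ≈ 19.9 W; P_delivered ≈ 14.5 W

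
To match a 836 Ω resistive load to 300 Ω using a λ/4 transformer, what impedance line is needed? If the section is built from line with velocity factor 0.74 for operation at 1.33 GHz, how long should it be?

Z_qwt ≈ 501 Ω; length ≈ 4.17 cm

Z_qwt = √(Z_0·R_L) = √(300 × 836) = √250800
λ = 0.74·c/f = 0.167 m, so l = λ/4 = 0.0417 m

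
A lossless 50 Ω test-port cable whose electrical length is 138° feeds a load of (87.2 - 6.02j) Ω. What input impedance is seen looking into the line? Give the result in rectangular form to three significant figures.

Z_in ≈ 48.4 + j28 Ω

tan(βl) = tan(138°) = -0.9
Z_in = Z_0·(Z_L + jZ_0·tanβl)/(Z_0 + jZ_L·tanβl)
     = 50·(87.2 − j51)/(44.6 − j78.5)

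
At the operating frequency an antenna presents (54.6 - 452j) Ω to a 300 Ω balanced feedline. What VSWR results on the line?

Γ = (Z_L − Z_0)/(Z_L + Z_0) = (-245.4 − j452)/(354.6 − j452)
|Γ| = 514/574 = 0.895
VSWR = (1 + |Γ|)/(1 − |Γ|) = 1.9/0.105

VSWR ≈ 18.1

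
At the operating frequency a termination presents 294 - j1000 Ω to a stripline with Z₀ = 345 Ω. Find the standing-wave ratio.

VSWR ≈ 11.8

Γ = (Z_L − Z_0)/(Z_L + Z_0) = (-51 − j1000)/(639 − j1000)
|Γ| = 1000/1190 = 0.844
VSWR = (1 + |Γ|)/(1 − |Γ|) = 1.84/0.156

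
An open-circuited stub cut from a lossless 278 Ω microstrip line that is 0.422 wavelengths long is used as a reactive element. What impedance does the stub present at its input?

Z_in ≈ +j521 Ω

βl = 2π × 0.422 = 152°
tan(βl) = -0.534
For an open-circuited stub, Z_in = −jZ_0·cot(βl) = −jZ_0/tan(βl)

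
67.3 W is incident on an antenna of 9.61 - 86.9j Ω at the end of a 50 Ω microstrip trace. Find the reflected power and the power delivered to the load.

P_reflected ≈ 55.7 W; P_delivered ≈ 11.6 W

|Γ| = |(-40.39 − j86.9)/(59.61 − j86.9)| = 0.909
|Γ|² = 0.827
P_refl = |Γ|²·P_inc = 55.7 W, P_del = (1 − |Γ|²)·P_inc = 11.6 W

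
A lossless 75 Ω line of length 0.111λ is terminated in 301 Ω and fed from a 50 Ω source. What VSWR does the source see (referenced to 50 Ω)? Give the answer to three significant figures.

βl = 2π × 0.111 = 40°
tan(βl) = 0.838
Z_in = Z_0·(Z_L + jZ_0·tanβl)/(Z_0 + jZ_L·tanβl) = 41.6 − j77.1 Ω
Γ_s = (Z_in − Z_s)/(Z_in + Z_s) = (-8.38 − j77.1)/(91.6 − j77.1), |Γ_s| = 0.648
VSWR = (1 + |Γ_s|)/(1 − |Γ_s|)

VSWR ≈ 4.68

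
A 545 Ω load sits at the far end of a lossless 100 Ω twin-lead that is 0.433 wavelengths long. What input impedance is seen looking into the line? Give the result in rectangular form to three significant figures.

Z_in ≈ 94.1 + j185 Ω

βl = 2π × 0.433 = 156°
tan(βl) = tan(156°) = -0.448
Z_in = Z_0·(Z_L + jZ_0·tanβl)/(Z_0 + jZ_L·tanβl)
     = 100·(545 − j44.8)/(100 − j244)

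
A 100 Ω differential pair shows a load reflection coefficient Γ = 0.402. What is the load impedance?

Z_L ≈ 234 Ω

Z_L = Z_0·(1 + Γ)/(1 − Γ) = 100·(1.4)/(0.598)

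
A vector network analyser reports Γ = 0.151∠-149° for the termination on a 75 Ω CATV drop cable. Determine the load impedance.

Z_L = Z_0·(1 + Γ)/(1 − Γ) = 75·(0.871 − j0.0778)/(1.13 + j0.0778)

Z_L ≈ 57.2 − j9.1 Ω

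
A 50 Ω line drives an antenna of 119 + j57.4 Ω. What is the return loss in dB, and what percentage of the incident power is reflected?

RL ≈ 5.97 dB; 25.3% of incident power reflected

Γ = (69 + j57.4)/(169 + j57.4), |Γ| = 0.503
RL = −20·log₁₀(0.503) = 5.97 dB
P_refl/P_inc = |Γ|² = 0.253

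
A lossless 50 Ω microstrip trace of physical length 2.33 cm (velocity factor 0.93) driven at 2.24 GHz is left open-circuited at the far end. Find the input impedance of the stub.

λ = v/f = 0.93·c / 2.24 GHz = 0.125 m
βl = 2π·l/λ = 2π × 0.187 = 67.3°
tan(βl) = 2.4
For an open-circuited stub, Z_in = −jZ_0·cot(βl) = −jZ_0/tan(βl)

Z_in ≈ −j20.9 Ω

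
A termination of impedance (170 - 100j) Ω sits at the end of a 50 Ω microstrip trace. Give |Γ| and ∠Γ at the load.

Γ ≈ 0.646 ∠ -15.4°

Γ = (Z_L − Z_0)/(Z_L + Z_0) = (120 − j100)/(220 − j100)
|Γ| = 156/242 = 0.646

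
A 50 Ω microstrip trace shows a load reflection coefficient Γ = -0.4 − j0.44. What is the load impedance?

Z_L = Z_0·(1 + Γ)/(1 − Γ) = 50·(0.6 − j0.44)/(1.4 + j0.44)

Z_L ≈ 15 − j20.4 Ω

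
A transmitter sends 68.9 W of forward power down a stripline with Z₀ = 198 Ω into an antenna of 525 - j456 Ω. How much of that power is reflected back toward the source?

|Γ| = |(327 − j456)/(723 − j456)| = 0.656
|Γ|² = 0.431
P_refl = |Γ|²·P_inc = 29.7 W, P_del = (1 − |Γ|²)·P_inc = 39.2 W

P_reflected ≈ 29.7 W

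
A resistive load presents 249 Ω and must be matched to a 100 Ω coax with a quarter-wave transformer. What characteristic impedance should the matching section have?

Z_qwt = √(Z_0·R_L) = √(100 × 249) = √24900

Z_qwt ≈ 158 Ω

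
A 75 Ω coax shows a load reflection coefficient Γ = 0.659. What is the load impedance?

Z_L = Z_0·(1 + Γ)/(1 − Γ) = 75·(1.66)/(0.341)

Z_L ≈ 365 Ω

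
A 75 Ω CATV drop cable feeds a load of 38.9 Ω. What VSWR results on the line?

VSWR ≈ 1.93

For a purely resistive load, VSWR = R_L/Z_0 or Z_0/R_L (whichever > 1) = 75/38.9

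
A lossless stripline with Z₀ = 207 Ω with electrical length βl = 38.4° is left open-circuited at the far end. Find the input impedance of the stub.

tan(βl) = 0.793
For an open-circuited stub, Z_in = −jZ_0·cot(βl) = −jZ_0/tan(βl)

Z_in ≈ −j261 Ω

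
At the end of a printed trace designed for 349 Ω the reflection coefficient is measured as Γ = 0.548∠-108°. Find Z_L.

Z_L ≈ 149 − j222 Ω

Z_L = Z_0·(1 + Γ)/(1 − Γ) = 349·(0.831 − j0.521)/(1.17 + j0.521)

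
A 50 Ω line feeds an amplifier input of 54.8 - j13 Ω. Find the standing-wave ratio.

Γ = (Z_L − Z_0)/(Z_L + Z_0) = (4.8 − j13)/(104.8 − j13)
|Γ| = 13.9/106 = 0.131
VSWR = (1 + |Γ|)/(1 − |Γ|) = 1.13/0.869

VSWR ≈ 1.3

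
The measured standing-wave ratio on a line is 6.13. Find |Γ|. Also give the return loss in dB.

|Γ| = (S − 1)/(S + 1) = (6.13 − 1)/(6.13 + 1) = 5.13/7.13
RL = −20·log₁₀|Γ| = −20·log₁₀(0.719)

|Γ| ≈ 0.719; return loss ≈ 2.86 dB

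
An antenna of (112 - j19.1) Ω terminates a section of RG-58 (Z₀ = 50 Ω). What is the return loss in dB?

Γ = (62 − j19.1)/(162 − j19.1), |Γ| = 0.398
RL = −20·log₁₀|Γ| = −20·log₁₀(0.398)

RL ≈ 8.01 dB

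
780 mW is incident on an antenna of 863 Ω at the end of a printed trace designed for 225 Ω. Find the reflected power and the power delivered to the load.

P_reflected ≈ 268 mW; P_delivered ≈ 512 mW

Γ = (863 − 225)/(863 + 225) = 0.586
|Γ|² = 0.344
P_refl = |Γ|²·P_inc = 268 mW, P_del = (1 − |Γ|²)·P_inc = 512 mW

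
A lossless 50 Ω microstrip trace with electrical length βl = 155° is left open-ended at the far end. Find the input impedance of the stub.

tan(βl) = -0.466
For an open-ended stub, Z_in = −jZ_0·cot(βl) = −jZ_0/tan(βl)

Z_in ≈ +j107 Ω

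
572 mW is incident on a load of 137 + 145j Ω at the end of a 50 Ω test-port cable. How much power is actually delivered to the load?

|Γ| = |(87 + j145)/(187 + j145)| = 0.715
|Γ|² = 0.511
P_refl = |Γ|²·P_inc = 292 mW, P_del = (1 − |Γ|²)·P_inc = 280 mW

P_delivered ≈ 280 mW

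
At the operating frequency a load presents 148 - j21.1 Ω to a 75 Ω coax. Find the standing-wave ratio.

VSWR ≈ 2.03

Γ = (Z_L − Z_0)/(Z_L + Z_0) = (73 − j21.1)/(223 − j21.1)
|Γ| = 76/224 = 0.339
VSWR = (1 + |Γ|)/(1 − |Γ|) = 1.34/0.661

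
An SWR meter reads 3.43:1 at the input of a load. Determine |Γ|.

|Γ| = (S − 1)/(S + 1) = (3.43 − 1)/(3.43 + 1) = 2.43/4.43

|Γ| ≈ 0.549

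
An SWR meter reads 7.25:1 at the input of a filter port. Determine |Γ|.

|Γ| = (S − 1)/(S + 1) = (7.25 − 1)/(7.25 + 1) = 6.25/8.25

|Γ| ≈ 0.758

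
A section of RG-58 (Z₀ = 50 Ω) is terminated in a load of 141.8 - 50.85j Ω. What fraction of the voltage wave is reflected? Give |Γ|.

|Γ| ≈ 0.529

Γ = (Z_L − Z_0)/(Z_L + Z_0) = (91.8 − j50.85)/(191.8 − j50.85)
|Γ| = 105/198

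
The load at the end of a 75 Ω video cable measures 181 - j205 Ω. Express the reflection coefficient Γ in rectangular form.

Γ = (Z_L − Z_0)/(Z_L + Z_0) = (106 − j205)/(256 − j205)

Γ ≈ 0.643 − j0.286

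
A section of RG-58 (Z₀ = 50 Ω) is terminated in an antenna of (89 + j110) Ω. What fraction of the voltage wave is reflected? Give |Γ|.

|Γ| ≈ 0.658

Γ = (Z_L − Z_0)/(Z_L + Z_0) = (39 + j110)/(139 + j110)
|Γ| = 117/177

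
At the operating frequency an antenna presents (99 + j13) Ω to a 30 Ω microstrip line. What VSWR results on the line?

VSWR ≈ 3.36

Γ = (Z_L − Z_0)/(Z_L + Z_0) = (69 + j13)/(129 + j13)
|Γ| = 70.2/130 = 0.542
VSWR = (1 + |Γ|)/(1 − |Γ|) = 1.54/0.458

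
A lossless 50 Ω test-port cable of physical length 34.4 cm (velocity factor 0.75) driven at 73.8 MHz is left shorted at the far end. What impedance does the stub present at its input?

Z_in ≈ +j42.9 Ω

λ = v/f = 0.75·c / 73.8 MHz = 3.05 m
βl = 2π·l/λ = 2π × 0.113 = 40.6°
tan(βl) = 0.858
For a shorted stub, Z_in = jZ_0·tan(βl)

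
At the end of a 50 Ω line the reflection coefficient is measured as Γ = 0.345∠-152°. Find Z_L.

Z_L = Z_0·(1 + Γ)/(1 − Γ) = 50·(0.695 − j0.162)/(1.3 + j0.162)

Z_L ≈ 25.5 − j9.37 Ω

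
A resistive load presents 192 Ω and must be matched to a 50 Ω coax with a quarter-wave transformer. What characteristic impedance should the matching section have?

Z_qwt ≈ 98 Ω

Z_qwt = √(Z_0·R_L) = √(50 × 192) = √9600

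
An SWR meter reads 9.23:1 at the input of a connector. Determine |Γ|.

|Γ| = (S − 1)/(S + 1) = (9.23 − 1)/(9.23 + 1) = 8.23/10.2

|Γ| ≈ 0.804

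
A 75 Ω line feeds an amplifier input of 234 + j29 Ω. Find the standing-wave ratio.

VSWR ≈ 3.17

Γ = (Z_L − Z_0)/(Z_L + Z_0) = (159 + j29)/(309 + j29)
|Γ| = 162/310 = 0.521
VSWR = (1 + |Γ|)/(1 − |Γ|) = 1.52/0.479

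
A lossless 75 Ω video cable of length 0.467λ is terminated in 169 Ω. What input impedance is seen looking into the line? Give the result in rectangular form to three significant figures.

Z_in ≈ 144 + j52.5 Ω

βl = 2π × 0.467 = 168°
tan(βl) = tan(168°) = -0.21
Z_in = Z_0·(Z_L + jZ_0·tanβl)/(Z_0 + jZ_L·tanβl)
     = 75·(169 − j15.8)/(75 − j35.6)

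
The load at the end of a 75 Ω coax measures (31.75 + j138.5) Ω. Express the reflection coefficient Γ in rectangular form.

Γ = (Z_L − Z_0)/(Z_L + Z_0) = (-43.25 + j138.5)/(106.8 + j138.5)

Γ ≈ 0.476 + j0.679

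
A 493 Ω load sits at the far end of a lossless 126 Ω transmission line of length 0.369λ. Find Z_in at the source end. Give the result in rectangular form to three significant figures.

βl = 2π × 0.369 = 133°
tan(βl) = tan(133°) = -1.08
Z_in = Z_0·(Z_L + jZ_0·tanβl)/(Z_0 + jZ_L·tanβl)
     = 126·(493 − j136)/(126 − j532)

Z_in ≈ 56.7 + j103 Ω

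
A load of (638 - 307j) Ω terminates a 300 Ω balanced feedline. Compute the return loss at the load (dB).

RL ≈ 6.7 dB

Γ = (338 − j307)/(938 − j307), |Γ| = 0.463
RL = −20·log₁₀|Γ| = −20·log₁₀(0.463)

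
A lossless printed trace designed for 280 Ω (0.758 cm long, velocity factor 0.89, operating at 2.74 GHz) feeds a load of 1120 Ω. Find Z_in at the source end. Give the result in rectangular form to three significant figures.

λ = v/f = 0.89·c / 2.74 GHz = 0.0974 m
βl = 2π·l/λ = 2π × 0.0778 = 28°
tan(βl) = tan(28°) = 0.532
Z_in = Z_0·(Z_L + jZ_0·tanβl)/(Z_0 + jZ_L·tanβl)
     = 280·(1120 + j149)/(280 + j596)

Z_in ≈ 260 − j404 Ω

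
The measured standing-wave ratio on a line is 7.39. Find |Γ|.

|Γ| ≈ 0.762

|Γ| = (S − 1)/(S + 1) = (7.39 − 1)/(7.39 + 1) = 6.39/8.39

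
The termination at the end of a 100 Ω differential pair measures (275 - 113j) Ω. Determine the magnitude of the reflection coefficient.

|Γ| ≈ 0.532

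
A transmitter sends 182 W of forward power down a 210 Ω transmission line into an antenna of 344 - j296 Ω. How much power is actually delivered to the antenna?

P_delivered ≈ 133 W

|Γ| = |(134 − j296)/(554 − j296)| = 0.517
|Γ|² = 0.268
P_refl = |Γ|²·P_inc = 48.7 W, P_del = (1 − |Γ|²)·P_inc = 133 W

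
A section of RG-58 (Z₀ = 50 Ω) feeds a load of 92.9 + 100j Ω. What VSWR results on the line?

VSWR ≈ 4.32

Γ = (Z_L − Z_0)/(Z_L + Z_0) = (42.9 + j100)/(142.9 + j100)
|Γ| = 109/174 = 0.624
VSWR = (1 + |Γ|)/(1 − |Γ|) = 1.62/0.376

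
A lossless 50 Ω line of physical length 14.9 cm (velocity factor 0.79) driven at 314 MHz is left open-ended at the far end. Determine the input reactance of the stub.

X_in ≈ -17.2 Ω (capacitive)

λ = v/f = 0.79·c / 314 MHz = 0.755 m
βl = 2π·l/λ = 2π × 0.197 = 71.1°
tan(βl) = 2.92
For an open-ended stub, Z_in = −jZ_0·cot(βl) = −jZ_0/tan(βl)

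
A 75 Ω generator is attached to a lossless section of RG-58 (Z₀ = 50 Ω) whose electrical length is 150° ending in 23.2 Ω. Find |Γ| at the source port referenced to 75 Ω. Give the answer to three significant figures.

tan(βl) = -0.577
Z_in = Z_0·(Z_L + jZ_0·tanβl)/(Z_0 + jZ_L·tanβl) = 28.9 − j21.1 Ω
Γ_s = (Z_in − Z_s)/(Z_in + Z_s) = (-46.1 − j21.1)/(104 − j21.1), |Γ_s| = 0.479

|Γ| ≈ 0.479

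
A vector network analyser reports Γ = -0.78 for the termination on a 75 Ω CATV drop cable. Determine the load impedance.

Z_L = Z_0·(1 + Γ)/(1 − Γ) = 75·(0.22)/(1.78)

Z_L ≈ 9.27 Ω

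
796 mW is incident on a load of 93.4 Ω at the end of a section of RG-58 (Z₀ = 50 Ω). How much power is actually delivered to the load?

P_delivered ≈ 723 mW

Γ = (93.4 − 50)/(93.4 + 50) = 0.303
|Γ|² = 0.0916
P_refl = |Γ|²·P_inc = 72.9 mW, P_del = (1 − |Γ|²)·P_inc = 723 mW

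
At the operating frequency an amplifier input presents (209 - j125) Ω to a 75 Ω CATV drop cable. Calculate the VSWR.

Γ = (Z_L − Z_0)/(Z_L + Z_0) = (134 − j125)/(284 − j125)
|Γ| = 183/310 = 0.591
VSWR = (1 + |Γ|)/(1 − |Γ|) = 1.59/0.409

VSWR ≈ 3.88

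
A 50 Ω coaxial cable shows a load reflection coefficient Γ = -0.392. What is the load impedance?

Z_L ≈ 21.8 Ω

Z_L = Z_0·(1 + Γ)/(1 − Γ) = 50·(0.608)/(1.39)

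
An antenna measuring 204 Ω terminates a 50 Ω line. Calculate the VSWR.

VSWR ≈ 4.08

Γ = (204 − 50)/(204 + 50) = 0.606
VSWR = (1 + 0.606)/(1 − 0.606)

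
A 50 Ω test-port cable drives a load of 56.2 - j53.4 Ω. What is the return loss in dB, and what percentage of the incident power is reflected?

Γ = (6.2 − j53.4)/(106.2 − j53.4), |Γ| = 0.452
RL = −20·log₁₀(0.452) = 6.89 dB
P_refl/P_inc = |Γ|² = 0.205

RL ≈ 6.89 dB; 20.5% of incident power reflected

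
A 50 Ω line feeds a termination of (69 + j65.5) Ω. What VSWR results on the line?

VSWR ≈ 3.02

Γ = (Z_L − Z_0)/(Z_L + Z_0) = (19 + j65.5)/(119 + j65.5)
|Γ| = 68.2/136 = 0.502
VSWR = (1 + |Γ|)/(1 − |Γ|) = 1.5/0.498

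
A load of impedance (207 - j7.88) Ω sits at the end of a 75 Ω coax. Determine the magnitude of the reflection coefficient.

|Γ| ≈ 0.469

Γ = (Z_L − Z_0)/(Z_L + Z_0) = (132 − j7.88)/(282 − j7.88)
|Γ| = 132/282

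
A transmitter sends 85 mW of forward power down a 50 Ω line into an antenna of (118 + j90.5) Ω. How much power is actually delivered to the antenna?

|Γ| = |(68 + j90.5)/(168 + j90.5)| = 0.593
|Γ|² = 0.352
P_refl = |Γ|²·P_inc = 29.9 mW, P_del = (1 − |Γ|²)·P_inc = 55.1 mW

P_delivered ≈ 55.1 mW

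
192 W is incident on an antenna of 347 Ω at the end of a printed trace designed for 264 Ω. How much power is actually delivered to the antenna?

P_delivered ≈ 188 W

Γ = (347 − 264)/(347 + 264) = 0.136
|Γ|² = 0.0185
P_refl = |Γ|²·P_inc = 3.54 W, P_del = (1 − |Γ|²)·P_inc = 188 W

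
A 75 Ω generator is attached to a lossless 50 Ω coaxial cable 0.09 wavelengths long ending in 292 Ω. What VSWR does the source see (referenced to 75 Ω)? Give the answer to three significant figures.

VSWR ≈ 5.32

βl = 2π × 0.09 = 32.4°
tan(βl) = 0.635
Z_in = Z_0·(Z_L + jZ_0·tanβl)/(Z_0 + jZ_L·tanβl) = 27.8 − j71.3 Ω
Γ_s = (Z_in − Z_s)/(Z_in + Z_s) = (-47.2 − j71.3)/(103 − j71.3), |Γ_s| = 0.683
VSWR = (1 + |Γ_s|)/(1 − |Γ_s|)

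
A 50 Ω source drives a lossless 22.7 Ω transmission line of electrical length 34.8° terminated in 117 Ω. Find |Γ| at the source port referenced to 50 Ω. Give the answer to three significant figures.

tan(βl) = 0.695
Z_in = Z_0·(Z_L + jZ_0·tanβl)/(Z_0 + jZ_L·tanβl) = 12.5 − j29.2 Ω
Γ_s = (Z_in − Z_s)/(Z_in + Z_s) = (-37.5 − j29.2)/(62.5 − j29.2), |Γ_s| = 0.688

|Γ| ≈ 0.688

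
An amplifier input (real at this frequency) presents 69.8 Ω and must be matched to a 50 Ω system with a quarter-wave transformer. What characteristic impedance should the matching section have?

Z_qwt ≈ 59.1 Ω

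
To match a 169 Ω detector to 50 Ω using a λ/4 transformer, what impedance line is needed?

Z_qwt ≈ 91.9 Ω

Z_qwt = √(Z_0·R_L) = √(50 × 169) = √8450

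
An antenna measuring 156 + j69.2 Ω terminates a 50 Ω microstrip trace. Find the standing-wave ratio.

VSWR ≈ 3.79

Γ = (Z_L − Z_0)/(Z_L + Z_0) = (106 + j69.2)/(206 + j69.2)
|Γ| = 127/217 = 0.583
VSWR = (1 + |Γ|)/(1 − |Γ|) = 1.58/0.417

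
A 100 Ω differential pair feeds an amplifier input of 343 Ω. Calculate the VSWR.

VSWR ≈ 3.43

Γ = (343 − 100)/(343 + 100) = 0.549
VSWR = (1 + 0.549)/(1 − 0.549)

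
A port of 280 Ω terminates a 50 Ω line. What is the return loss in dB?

RL ≈ 3.14 dB

Γ = (280 − 50)/(280 + 50) = 0.697
RL = −20·log₁₀|Γ| = −20·log₁₀(0.697)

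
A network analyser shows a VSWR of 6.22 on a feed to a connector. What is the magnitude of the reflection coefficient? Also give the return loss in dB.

|Γ| ≈ 0.723; return loss ≈ 2.82 dB

|Γ| = (S − 1)/(S + 1) = (6.22 − 1)/(6.22 + 1) = 5.22/7.22
RL = −20·log₁₀|Γ| = −20·log₁₀(0.723)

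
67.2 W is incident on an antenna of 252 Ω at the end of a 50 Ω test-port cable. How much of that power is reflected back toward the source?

Γ = (252 − 50)/(252 + 50) = 0.669
|Γ|² = 0.447
P_refl = |Γ|²·P_inc = 30.1 W, P_del = (1 − |Γ|²)·P_inc = 37.1 W

P_reflected ≈ 30.1 W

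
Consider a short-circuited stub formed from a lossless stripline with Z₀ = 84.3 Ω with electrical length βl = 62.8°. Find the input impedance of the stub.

tan(βl) = 1.95
For a short-circuited stub, Z_in = jZ_0·tan(βl)

Z_in ≈ +j164 Ω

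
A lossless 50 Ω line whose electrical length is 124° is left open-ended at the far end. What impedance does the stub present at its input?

Z_in ≈ +j33.7 Ω

tan(βl) = -1.48
For an open-ended stub, Z_in = −jZ_0·cot(βl) = −jZ_0/tan(βl)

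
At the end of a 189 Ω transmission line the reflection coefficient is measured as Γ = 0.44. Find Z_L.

Z_L ≈ 486 Ω

Z_L = Z_0·(1 + Γ)/(1 − Γ) = 189·(1.44)/(0.56)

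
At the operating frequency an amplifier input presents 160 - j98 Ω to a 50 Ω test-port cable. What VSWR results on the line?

VSWR ≈ 4.49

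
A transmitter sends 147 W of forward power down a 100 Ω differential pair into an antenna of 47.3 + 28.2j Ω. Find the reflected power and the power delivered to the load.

P_reflected ≈ 23.3 W; P_delivered ≈ 124 W

|Γ| = |(-52.7 + j28.2)/(147.3 + j28.2)| = 0.399
|Γ|² = 0.159
P_refl = |Γ|²·P_inc = 23.3 W, P_del = (1 − |Γ|²)·P_inc = 124 W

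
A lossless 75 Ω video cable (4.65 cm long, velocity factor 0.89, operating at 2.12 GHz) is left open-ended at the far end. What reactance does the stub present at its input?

X_in ≈ 69.7 Ω (inductive)

λ = v/f = 0.89·c / 2.12 GHz = 0.126 m
βl = 2π·l/λ = 2π × 0.369 = 133°
tan(βl) = -1.08
For an open-ended stub, Z_in = −jZ_0·cot(βl) = −jZ_0/tan(βl)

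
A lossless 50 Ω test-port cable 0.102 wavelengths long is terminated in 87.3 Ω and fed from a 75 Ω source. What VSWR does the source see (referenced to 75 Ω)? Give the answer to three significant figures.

βl = 2π × 0.102 = 36.7°
tan(βl) = 0.746
Z_in = Z_0·(Z_L + jZ_0·tanβl)/(Z_0 + jZ_L·tanβl) = 50.4 − j28.3 Ω
Γ_s = (Z_in − Z_s)/(Z_in + Z_s) = (-24.6 − j28.3)/(125 − j28.3), |Γ_s| = 0.292
VSWR = (1 + |Γ_s|)/(1 − |Γ_s|)

VSWR ≈ 1.82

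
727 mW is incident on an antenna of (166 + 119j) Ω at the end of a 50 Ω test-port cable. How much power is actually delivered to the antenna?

P_delivered ≈ 397 mW

|Γ| = |(116 + j119)/(216 + j119)| = 0.674
|Γ|² = 0.454
P_refl = |Γ|²·P_inc = 330 mW, P_del = (1 − |Γ|²)·P_inc = 397 mW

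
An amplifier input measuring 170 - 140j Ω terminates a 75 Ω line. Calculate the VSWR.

Γ = (Z_L − Z_0)/(Z_L + Z_0) = (95 − j140)/(245 − j140)
|Γ| = 169/282 = 0.6
VSWR = (1 + |Γ|)/(1 − |Γ|) = 1.6/0.4

VSWR ≈ 3.99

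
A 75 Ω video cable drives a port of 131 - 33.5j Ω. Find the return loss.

RL ≈ 10.1 dB

Γ = (56 − j33.5)/(206 − j33.5), |Γ| = 0.313
RL = −20·log₁₀|Γ| = −20·log₁₀(0.313)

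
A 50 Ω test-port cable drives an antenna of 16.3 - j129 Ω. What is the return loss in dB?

Γ = (-33.7 − j129)/(66.3 − j129), |Γ| = 0.919
RL = −20·log₁₀|Γ| = −20·log₁₀(0.919)

RL ≈ 0.731 dB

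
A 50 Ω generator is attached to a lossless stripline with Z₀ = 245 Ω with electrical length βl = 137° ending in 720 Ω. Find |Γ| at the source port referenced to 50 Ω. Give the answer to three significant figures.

tan(βl) = -0.933
Z_in = Z_0·(Z_L + jZ_0·tanβl)/(Z_0 + jZ_L·tanβl) = 158 + j205 Ω
Γ_s = (Z_in − Z_s)/(Z_in + Z_s) = (108 + j205)/(208 + j205), |Γ_s| = 0.793

|Γ| ≈ 0.793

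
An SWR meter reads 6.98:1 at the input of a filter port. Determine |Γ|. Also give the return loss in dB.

|Γ| ≈ 0.749; return loss ≈ 2.51 dB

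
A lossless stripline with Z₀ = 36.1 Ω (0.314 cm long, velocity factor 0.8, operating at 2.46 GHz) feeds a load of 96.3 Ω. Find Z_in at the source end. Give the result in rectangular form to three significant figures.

λ = v/f = 0.8·c / 2.46 GHz = 0.0976 m
βl = 2π·l/λ = 2π × 0.0322 = 11.6°
tan(βl) = tan(11.6°) = 0.205
Z_in = Z_0·(Z_L + jZ_0·tanβl)/(Z_0 + jZ_L·tanβl)
     = 36.1·(96.3 + j7.4)/(36.1 + j19.7)

Z_in ≈ 77.2 − j34.8 Ω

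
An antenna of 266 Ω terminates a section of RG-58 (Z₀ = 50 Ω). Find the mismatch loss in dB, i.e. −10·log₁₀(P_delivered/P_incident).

mismatch loss ≈ 2.73 dB

Γ = (266 − 50)/(266 + 50) = 0.684
|Γ|² = 0.467, so P_del/P_inc = 1 − |Γ|² = 0.533
ML = −10·log₁₀(1 − |Γ|²)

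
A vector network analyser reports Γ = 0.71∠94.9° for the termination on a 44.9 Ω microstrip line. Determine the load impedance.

Z_L ≈ 13.7 + j39.1 Ω

Z_L = Z_0·(1 + Γ)/(1 − Γ) = 44.9·(0.939 + j0.707)/(1.06 − j0.707)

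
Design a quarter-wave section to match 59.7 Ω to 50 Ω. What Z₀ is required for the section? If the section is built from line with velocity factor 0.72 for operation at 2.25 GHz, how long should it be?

Z_qwt = √(Z_0·R_L) = √(50 × 59.7) = √2985
λ = 0.72·c/f = 0.096 m, so l = λ/4 = 0.024 m

Z_qwt ≈ 54.6 Ω; length ≈ 2.4 cm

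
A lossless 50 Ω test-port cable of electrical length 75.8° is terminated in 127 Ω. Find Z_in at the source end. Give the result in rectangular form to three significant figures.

Z_in ≈ 20.7 − j10.6 Ω

tan(βl) = tan(75.8°) = 3.95
Z_in = Z_0·(Z_L + jZ_0·tanβl)/(Z_0 + jZ_L·tanβl)
     = 50·(127 + j198)/(50 + j502)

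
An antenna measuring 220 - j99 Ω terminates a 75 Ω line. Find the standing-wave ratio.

VSWR ≈ 3.59

Γ = (Z_L − Z_0)/(Z_L + Z_0) = (145 − j99)/(295 − j99)
|Γ| = 176/311 = 0.564
VSWR = (1 + |Γ|)/(1 − |Γ|) = 1.56/0.436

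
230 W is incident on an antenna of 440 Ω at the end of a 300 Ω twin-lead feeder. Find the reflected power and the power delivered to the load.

Γ = (440 − 300)/(440 + 300) = 0.189
|Γ|² = 0.0358
P_refl = |Γ|²·P_inc = 8.23 W, P_del = (1 − |Γ|²)·P_inc = 222 W

P_reflected ≈ 8.23 W; P_delivered ≈ 222 W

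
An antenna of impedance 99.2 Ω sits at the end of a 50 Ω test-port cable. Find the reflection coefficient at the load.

Γ = (Z_L − Z_0)/(Z_L + Z_0) = (99.2 − 50)/(99.2 + 50) = 49.2/149.2

Γ = 0.33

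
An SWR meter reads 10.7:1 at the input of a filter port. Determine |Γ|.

|Γ| = (S − 1)/(S + 1) = (10.7 − 1)/(10.7 + 1) = 9.7/11.7

|Γ| ≈ 0.829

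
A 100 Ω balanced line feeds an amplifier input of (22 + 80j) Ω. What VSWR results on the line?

VSWR ≈ 7.54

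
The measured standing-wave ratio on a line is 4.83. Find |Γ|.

|Γ| ≈ 0.657

|Γ| = (S − 1)/(S + 1) = (4.83 − 1)/(4.83 + 1) = 3.83/5.83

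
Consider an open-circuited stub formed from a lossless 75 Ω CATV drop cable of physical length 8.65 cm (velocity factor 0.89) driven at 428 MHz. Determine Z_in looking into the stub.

Z_in ≈ −j63.1 Ω

λ = v/f = 0.89·c / 428 MHz = 0.624 m
βl = 2π·l/λ = 2π × 0.139 = 49.9°
tan(βl) = 1.19
For an open-circuited stub, Z_in = −jZ_0·cot(βl) = −jZ_0/tan(βl)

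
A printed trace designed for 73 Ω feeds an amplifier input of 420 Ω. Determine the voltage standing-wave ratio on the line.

For a purely resistive load, VSWR = R_L/Z_0 or Z_0/R_L (whichever > 1) = 420/73

VSWR ≈ 5.75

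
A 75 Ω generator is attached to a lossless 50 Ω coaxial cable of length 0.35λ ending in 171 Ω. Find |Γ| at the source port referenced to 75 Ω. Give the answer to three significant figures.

|Γ| ≈ 0.614

βl = 2π × 0.35 = 126°
tan(βl) = -1.38
Z_in = Z_0·(Z_L + jZ_0·tanβl)/(Z_0 + jZ_L·tanβl) = 21.4 + j31.8 Ω
Γ_s = (Z_in − Z_s)/(Z_in + Z_s) = (-53.6 + j31.8)/(96.4 + j31.8), |Γ_s| = 0.614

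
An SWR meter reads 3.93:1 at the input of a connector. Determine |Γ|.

|Γ| = (S − 1)/(S + 1) = (3.93 − 1)/(3.93 + 1) = 2.93/4.93

|Γ| ≈ 0.594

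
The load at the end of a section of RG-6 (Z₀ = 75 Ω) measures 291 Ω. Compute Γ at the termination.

Γ = 0.59

Γ = (Z_L − Z_0)/(Z_L + Z_0) = (291 − 75)/(291 + 75) = 216/366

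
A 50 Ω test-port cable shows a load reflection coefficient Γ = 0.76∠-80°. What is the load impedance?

Z_L ≈ 16.1 − j57 Ω

Z_L = Z_0·(1 + Γ)/(1 − Γ) = 50·(1.13 − j0.748)/(0.868 + j0.748)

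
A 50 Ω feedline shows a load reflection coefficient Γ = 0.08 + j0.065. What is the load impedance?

Z_L = Z_0·(1 + Γ)/(1 − Γ) = 50·(1.08 + j0.065)/(0.92 − j0.065)

Z_L ≈ 58.2 + j7.64 Ω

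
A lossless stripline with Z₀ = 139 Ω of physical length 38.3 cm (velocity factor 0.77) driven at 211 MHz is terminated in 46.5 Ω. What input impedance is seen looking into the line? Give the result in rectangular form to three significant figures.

Z_in ≈ 111 − j140 Ω

λ = v/f = 0.77·c / 211 MHz = 1.09 m
βl = 2π·l/λ = 2π × 0.35 = 126°
tan(βl) = tan(126°) = -1.38
Z_in = Z_0·(Z_L + jZ_0·tanβl)/(Z_0 + jZ_L·tanβl)
     = 139·(46.5 − j192)/(139 − j64.1)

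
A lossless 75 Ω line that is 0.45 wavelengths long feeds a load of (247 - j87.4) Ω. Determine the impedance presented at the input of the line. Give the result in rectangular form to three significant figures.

Z_in ≈ 178 + j127 Ω

βl = 2π × 0.45 = 162°
tan(βl) = tan(162°) = -0.325
Z_in = Z_0·(Z_L + jZ_0·tanβl)/(Z_0 + jZ_L·tanβl)
     = 75·(247 − j112)/(46.6 − j80.3)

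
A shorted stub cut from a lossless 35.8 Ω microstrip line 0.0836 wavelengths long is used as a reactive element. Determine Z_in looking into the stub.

βl = 2π × 0.0836 = 30.1°
tan(βl) = 0.58
For a shorted stub, Z_in = jZ_0·tan(βl)

Z_in ≈ +j20.7 Ω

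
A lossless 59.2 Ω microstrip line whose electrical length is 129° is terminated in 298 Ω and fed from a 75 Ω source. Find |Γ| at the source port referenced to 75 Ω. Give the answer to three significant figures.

tan(βl) = -1.23
Z_in = Z_0·(Z_L + jZ_0·tanβl)/(Z_0 + jZ_L·tanβl) = 19 + j44.9 Ω
Γ_s = (Z_in − Z_s)/(Z_in + Z_s) = (-56 + j44.9)/(94 + j44.9), |Γ_s| = 0.689

|Γ| ≈ 0.689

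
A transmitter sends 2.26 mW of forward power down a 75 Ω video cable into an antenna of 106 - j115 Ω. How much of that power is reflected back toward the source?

|Γ| = |(31 − j115)/(181 − j115)| = 0.555
|Γ|² = 0.308
P_refl = |Γ|²·P_inc = 0.697 mW, P_del = (1 − |Γ|²)·P_inc = 1.56 mW

P_reflected ≈ 0.697 mW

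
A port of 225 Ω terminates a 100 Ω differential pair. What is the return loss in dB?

Γ = (225 − 100)/(225 + 100) = 0.385
RL = −20·log₁₀|Γ| = −20·log₁₀(0.385)

RL ≈ 8.3 dB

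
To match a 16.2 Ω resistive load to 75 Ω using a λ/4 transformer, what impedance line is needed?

Z_qwt ≈ 34.9 Ω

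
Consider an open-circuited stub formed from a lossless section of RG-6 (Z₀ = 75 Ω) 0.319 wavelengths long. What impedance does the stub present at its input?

βl = 2π × 0.319 = 115°
tan(βl) = -2.16
For an open-circuited stub, Z_in = −jZ_0·cot(βl) = −jZ_0/tan(βl)

Z_in ≈ +j34.7 Ω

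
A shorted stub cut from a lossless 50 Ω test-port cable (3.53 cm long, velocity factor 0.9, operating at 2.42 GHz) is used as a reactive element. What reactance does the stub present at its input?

λ = v/f = 0.9·c / 2.42 GHz = 0.112 m
βl = 2π·l/λ = 2π × 0.316 = 114°
tan(βl) = -2.26
For a shorted stub, Z_in = jZ_0·tan(βl)

X_in ≈ -113 Ω (capacitive)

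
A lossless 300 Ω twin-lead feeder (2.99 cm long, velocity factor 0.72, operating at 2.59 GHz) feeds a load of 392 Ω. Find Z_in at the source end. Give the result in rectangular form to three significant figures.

Z_in ≈ 275 + j72.8 Ω

λ = v/f = 0.72·c / 2.59 GHz = 0.0834 m
βl = 2π·l/λ = 2π × 0.359 = 129°
tan(βl) = tan(129°) = -1.23
Z_in = Z_0·(Z_L + jZ_0·tanβl)/(Z_0 + jZ_L·tanβl)
     = 300·(392 − j370)/(300 − j483)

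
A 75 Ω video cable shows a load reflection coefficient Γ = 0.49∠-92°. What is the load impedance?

Z_L = Z_0·(1 + Γ)/(1 − Γ) = 75·(0.983 − j0.49)/(1.02 + j0.49)

Z_L ≈ 44.7 − j57.6 Ω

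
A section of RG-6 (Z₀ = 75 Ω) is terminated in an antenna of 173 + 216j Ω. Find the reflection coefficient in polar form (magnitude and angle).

Γ = (Z_L − Z_0)/(Z_L + Z_0) = (98 + j216)/(248 + j216)
|Γ| = 237/329 = 0.721

Γ ≈ 0.721 ∠ 24.5°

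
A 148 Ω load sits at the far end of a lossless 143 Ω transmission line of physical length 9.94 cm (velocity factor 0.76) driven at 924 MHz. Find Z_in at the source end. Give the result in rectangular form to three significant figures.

Z_in ≈ 145 + j4.67 Ω

λ = v/f = 0.76·c / 924 MHz = 0.247 m
βl = 2π·l/λ = 2π × 0.403 = 145°
tan(βl) = tan(145°) = -0.7
Z_in = Z_0·(Z_L + jZ_0·tanβl)/(Z_0 + jZ_L·tanβl)
     = 143·(148 − j100)/(143 − j104)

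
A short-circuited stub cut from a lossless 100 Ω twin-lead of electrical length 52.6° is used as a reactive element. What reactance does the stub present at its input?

X_in ≈ 131 Ω (inductive)

tan(βl) = 1.31
For a short-circuited stub, Z_in = jZ_0·tan(βl)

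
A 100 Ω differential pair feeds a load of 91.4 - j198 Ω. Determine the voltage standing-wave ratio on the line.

VSWR ≈ 6.13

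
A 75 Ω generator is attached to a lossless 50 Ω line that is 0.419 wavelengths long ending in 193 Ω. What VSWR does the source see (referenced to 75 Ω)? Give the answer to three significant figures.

VSWR ≈ 3.38

βl = 2π × 0.419 = 151°
tan(βl) = -0.558
Z_in = Z_0·(Z_L + jZ_0·tanβl)/(Z_0 + jZ_L·tanβl) = 44.9 + j68.8 Ω
Γ_s = (Z_in − Z_s)/(Z_in + Z_s) = (-30.1 + j68.8)/(120 + j68.8), |Γ_s| = 0.543
VSWR = (1 + |Γ_s|)/(1 − |Γ_s|)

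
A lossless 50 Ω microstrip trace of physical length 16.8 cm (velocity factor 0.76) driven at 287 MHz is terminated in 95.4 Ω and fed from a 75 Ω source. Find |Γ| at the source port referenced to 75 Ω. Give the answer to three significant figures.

λ = v/f = 0.76·c / 287 MHz = 0.794 m
βl = 2π·l/λ = 2π × 0.211 = 76.1°
tan(βl) = 4.05
Z_in = Z_0·(Z_L + jZ_0·tanβl)/(Z_0 + jZ_L·tanβl) = 27.3 − j8.81 Ω
Γ_s = (Z_in − Z_s)/(Z_in + Z_s) = (-47.7 − j8.81)/(102 − j8.81), |Γ_s| = 0.472

|Γ| ≈ 0.472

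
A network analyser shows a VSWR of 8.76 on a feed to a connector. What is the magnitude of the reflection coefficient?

|Γ| ≈ 0.795

|Γ| = (S − 1)/(S + 1) = (8.76 − 1)/(8.76 + 1) = 7.76/9.76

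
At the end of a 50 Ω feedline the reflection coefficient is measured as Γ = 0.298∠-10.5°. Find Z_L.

Z_L ≈ 90.6 − j10.8 Ω

Z_L = Z_0·(1 + Γ)/(1 − Γ) = 50·(1.29 − j0.0543)/(0.707 + j0.0543)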